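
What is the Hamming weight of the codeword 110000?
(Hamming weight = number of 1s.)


Counting 1s in 110000

2


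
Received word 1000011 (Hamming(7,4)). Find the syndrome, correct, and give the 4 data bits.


Syndrome = 0: no error detected

Data: 0011 (no errors)


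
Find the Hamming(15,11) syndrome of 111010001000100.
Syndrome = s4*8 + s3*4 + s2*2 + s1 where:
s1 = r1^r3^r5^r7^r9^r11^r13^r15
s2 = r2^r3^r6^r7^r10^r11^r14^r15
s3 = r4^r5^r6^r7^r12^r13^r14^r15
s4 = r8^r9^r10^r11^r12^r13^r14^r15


s1=1, s2=0, s3=0, s4=0

Syndrome = 1 (error at position 1)


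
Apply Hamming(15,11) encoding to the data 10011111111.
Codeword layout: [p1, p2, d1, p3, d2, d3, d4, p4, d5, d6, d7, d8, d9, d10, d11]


Parity bits: p1=0, p2=0, p3=1, p4=1

001100111111111


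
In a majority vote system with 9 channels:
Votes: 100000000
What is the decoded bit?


Ones: 1 out of 9
Threshold: 5

0 (1/9 voted 1)


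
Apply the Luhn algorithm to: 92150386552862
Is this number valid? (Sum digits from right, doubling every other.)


Luhn sum = 57
57 mod 10 = 7

Invalid (Luhn sum mod 10 = 7)


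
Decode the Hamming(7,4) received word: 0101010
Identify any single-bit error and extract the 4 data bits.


Syndrome = 0: no error detected

Data: 0010 (no errors)


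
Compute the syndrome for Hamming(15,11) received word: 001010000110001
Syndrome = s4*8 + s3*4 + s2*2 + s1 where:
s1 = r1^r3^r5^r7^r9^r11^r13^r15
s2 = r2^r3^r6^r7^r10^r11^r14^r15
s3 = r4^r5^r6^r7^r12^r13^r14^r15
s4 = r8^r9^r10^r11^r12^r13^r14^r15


s1=0, s2=0, s3=0, s4=1

Syndrome = 8 (error at position 8)


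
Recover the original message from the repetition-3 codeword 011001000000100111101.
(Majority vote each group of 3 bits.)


Groups: 011, 001, 000, 000, 100, 111, 101
Majority votes: 1000011

1000011


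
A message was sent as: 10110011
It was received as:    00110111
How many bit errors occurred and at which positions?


XOR: 10000100

2 error(s) at position(s): 0, 5


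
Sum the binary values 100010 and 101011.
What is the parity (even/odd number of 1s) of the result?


100010 = 34
101011 = 43
Sum = 77 = 1001101
1s count = 4

even parity (4 ones in 1001101)


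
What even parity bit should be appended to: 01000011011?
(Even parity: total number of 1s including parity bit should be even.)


Number of 1s in data: 5
Parity bit: 1

1


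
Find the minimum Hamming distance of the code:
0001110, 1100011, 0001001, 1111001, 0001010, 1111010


Comparing all pairs, minimum distance: 1
Can detect 0 errors, correct 0 errors

1


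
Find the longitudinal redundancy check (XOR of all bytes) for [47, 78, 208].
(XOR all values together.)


XOR chain: 47 ^ 78 ^ 208 = 177

177


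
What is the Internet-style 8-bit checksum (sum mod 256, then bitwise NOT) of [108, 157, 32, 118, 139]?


Sum = 554 mod 256 = 42
Complement = 213

213


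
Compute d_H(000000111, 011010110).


XOR: 011010001
Count of 1s: 4

4


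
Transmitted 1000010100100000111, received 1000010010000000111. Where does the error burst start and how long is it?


XOR: 0000000110100000000

Burst at position 7, length 4


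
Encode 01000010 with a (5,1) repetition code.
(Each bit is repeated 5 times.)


Each bit -> 5 copies

0000011111000000000000000000001111100000


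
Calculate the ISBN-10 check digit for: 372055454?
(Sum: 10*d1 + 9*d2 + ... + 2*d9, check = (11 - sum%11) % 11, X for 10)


Weighted sum: 203
203 mod 11 = 5

Check digit: 6


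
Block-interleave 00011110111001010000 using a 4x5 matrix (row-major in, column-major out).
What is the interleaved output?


Matrix:
  00011
  11011
  10010
  10000
Read columns: 01110100000011101100

01110100000011101100


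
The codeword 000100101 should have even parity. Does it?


Number of 1s: 3

No, parity error (3 ones)


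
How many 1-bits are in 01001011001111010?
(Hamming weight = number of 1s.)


Counting 1s in 01001011001111010

9


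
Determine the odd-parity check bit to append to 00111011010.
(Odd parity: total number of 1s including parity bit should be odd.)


Number of 1s in data: 6
Parity bit: 1

1


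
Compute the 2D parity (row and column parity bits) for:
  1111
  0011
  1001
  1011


Row parities: 0001
Column parities: 1110

Row P: 0001, Col P: 1110, Corner: 1


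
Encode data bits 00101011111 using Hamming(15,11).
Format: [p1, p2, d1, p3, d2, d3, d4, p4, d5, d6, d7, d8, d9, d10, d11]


Parity bits: p1=0, p2=0, p3=1, p4=0

000101001011111


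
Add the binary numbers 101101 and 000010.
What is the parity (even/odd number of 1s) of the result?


101101 = 45
000010 = 2
Sum = 47 = 101111
1s count = 5

odd parity (5 ones in 101111)


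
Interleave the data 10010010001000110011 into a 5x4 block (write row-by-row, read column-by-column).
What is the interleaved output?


Matrix:
  1001
  0010
  0010
  0011
  0011
Read columns: 10000000000111110011

10000000000111110011


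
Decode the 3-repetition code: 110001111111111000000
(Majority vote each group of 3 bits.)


Groups: 110, 001, 111, 111, 111, 000, 000
Majority votes: 1011100

1011100


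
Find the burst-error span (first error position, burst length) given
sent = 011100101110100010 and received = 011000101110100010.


XOR: 000100000000000000

Burst at position 3, length 1


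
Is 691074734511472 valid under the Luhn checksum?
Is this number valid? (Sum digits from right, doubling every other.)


Luhn sum = 63
63 mod 10 = 3

Invalid (Luhn sum mod 10 = 3)


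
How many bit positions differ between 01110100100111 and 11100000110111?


XOR: 10010100010000
Count of 1s: 4

4


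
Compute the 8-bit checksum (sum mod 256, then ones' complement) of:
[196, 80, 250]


Sum = 526 mod 256 = 14
Complement = 241

241


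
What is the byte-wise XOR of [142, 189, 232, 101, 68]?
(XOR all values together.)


XOR chain: 142 ^ 189 ^ 232 ^ 101 ^ 68 = 250

250


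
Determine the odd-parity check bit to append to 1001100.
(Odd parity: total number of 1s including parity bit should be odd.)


Number of 1s in data: 3
Parity bit: 0

0


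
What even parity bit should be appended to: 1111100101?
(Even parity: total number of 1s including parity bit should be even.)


Number of 1s in data: 7
Parity bit: 1

1


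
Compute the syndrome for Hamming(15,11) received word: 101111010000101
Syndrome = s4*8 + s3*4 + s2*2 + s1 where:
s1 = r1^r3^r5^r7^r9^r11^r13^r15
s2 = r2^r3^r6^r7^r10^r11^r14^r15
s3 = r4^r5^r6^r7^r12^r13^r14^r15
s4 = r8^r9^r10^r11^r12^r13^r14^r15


s1=1, s2=1, s3=1, s4=1

Syndrome = 15 (error at position 15)


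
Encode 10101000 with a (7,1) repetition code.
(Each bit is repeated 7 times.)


Each bit -> 7 copies

11111110000000111111100000001111111000000000000000000000


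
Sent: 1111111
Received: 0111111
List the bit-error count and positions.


XOR: 1000000

1 error(s) at position(s): 0


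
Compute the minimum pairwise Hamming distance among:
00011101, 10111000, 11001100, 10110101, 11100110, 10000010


Comparing all pairs, minimum distance: 3
Can detect 2 errors, correct 1 errors

3


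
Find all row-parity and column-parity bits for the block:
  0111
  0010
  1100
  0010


Row parities: 1101
Column parities: 1011

Row P: 1101, Col P: 1011, Corner: 1


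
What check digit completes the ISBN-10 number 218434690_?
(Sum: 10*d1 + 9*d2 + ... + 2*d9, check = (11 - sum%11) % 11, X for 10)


Weighted sum: 210
210 mod 11 = 1

Check digit: X


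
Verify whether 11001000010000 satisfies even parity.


Number of 1s: 4

Yes, parity is correct (4 ones)


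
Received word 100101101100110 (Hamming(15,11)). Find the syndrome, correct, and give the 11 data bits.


Syndrome = 4: error at position 4

Data: 00111100110 (corrected bit 4)


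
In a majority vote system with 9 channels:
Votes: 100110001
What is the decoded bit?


Ones: 4 out of 9
Threshold: 5

0 (4/9 voted 1)


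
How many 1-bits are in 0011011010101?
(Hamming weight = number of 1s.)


Counting 1s in 0011011010101

7


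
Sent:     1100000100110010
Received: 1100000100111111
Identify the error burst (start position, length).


XOR: 0000000000001101

Burst at position 12, length 4


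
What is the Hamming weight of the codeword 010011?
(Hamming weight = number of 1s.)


Counting 1s in 010011

3


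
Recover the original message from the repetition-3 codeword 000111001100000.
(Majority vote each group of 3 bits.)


Groups: 000, 111, 001, 100, 000
Majority votes: 01000

01000


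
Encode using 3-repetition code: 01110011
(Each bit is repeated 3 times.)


Each bit -> 3 copies

000111111111000000111111


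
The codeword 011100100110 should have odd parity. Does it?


Number of 1s: 6

No, parity error (6 ones)


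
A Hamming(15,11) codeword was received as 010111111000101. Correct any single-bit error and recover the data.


Syndrome = 1: error at position 1

Data: 01111000101 (corrected bit 1)


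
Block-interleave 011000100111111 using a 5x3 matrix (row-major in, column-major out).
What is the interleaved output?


Matrix:
  011
  000
  100
  111
  111
Read columns: 001111001110011

001111001110011


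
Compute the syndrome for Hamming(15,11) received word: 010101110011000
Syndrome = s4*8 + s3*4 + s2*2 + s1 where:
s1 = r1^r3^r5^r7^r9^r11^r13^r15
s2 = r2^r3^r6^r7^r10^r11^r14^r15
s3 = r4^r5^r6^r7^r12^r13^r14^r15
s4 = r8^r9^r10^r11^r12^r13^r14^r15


s1=0, s2=0, s3=0, s4=1

Syndrome = 8 (error at position 8)


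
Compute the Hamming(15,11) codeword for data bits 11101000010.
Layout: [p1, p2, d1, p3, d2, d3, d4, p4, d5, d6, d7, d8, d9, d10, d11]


Parity bits: p1=1, p2=1, p3=1, p4=0

111111001000010


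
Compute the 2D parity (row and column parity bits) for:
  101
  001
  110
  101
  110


Row parities: 01000
Column parities: 001

Row P: 01000, Col P: 001, Corner: 1


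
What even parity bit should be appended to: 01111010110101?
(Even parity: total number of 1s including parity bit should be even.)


Number of 1s in data: 9
Parity bit: 1

1


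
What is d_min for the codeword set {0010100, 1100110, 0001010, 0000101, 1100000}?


Comparing all pairs, minimum distance: 2
Can detect 1 errors, correct 0 errors

2


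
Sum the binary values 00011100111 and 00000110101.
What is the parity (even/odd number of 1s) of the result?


00011100111 = 231
00000110101 = 53
Sum = 284 = 100011100
1s count = 4

even parity (4 ones in 100011100)


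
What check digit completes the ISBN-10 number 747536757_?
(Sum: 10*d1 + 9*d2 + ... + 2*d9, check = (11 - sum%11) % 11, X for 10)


Weighted sum: 302
302 mod 11 = 5

Check digit: 6


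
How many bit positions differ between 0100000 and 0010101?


XOR: 0110101
Count of 1s: 4

4


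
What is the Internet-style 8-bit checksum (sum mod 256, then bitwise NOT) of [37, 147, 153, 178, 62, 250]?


Sum = 827 mod 256 = 59
Complement = 196

196


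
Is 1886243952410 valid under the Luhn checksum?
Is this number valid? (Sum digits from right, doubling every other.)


Luhn sum = 56
56 mod 10 = 6

Invalid (Luhn sum mod 10 = 6)


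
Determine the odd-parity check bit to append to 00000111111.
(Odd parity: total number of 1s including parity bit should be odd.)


Number of 1s in data: 6
Parity bit: 1

1


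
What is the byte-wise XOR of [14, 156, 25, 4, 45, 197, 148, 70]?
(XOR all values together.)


XOR chain: 14 ^ 156 ^ 25 ^ 4 ^ 45 ^ 197 ^ 148 ^ 70 = 181

181


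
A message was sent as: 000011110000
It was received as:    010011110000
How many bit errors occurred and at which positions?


XOR: 010000000000

1 error(s) at position(s): 1


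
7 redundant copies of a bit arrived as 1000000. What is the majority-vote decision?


Ones: 1 out of 7
Threshold: 4

0 (1/7 voted 1)


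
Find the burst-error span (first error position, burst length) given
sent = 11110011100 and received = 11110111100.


XOR: 00000100000

Burst at position 5, length 1


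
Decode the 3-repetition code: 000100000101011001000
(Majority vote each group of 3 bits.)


Groups: 000, 100, 000, 101, 011, 001, 000
Majority votes: 0001100

0001100


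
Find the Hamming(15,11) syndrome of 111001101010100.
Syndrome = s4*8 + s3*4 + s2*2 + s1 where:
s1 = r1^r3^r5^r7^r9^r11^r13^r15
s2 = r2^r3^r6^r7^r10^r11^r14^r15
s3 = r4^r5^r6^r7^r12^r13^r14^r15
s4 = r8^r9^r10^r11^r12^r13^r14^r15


s1=0, s2=1, s3=1, s4=1

Syndrome = 14 (error at position 14)


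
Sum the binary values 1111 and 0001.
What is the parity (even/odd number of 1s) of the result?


1111 = 15
0001 = 1
Sum = 16 = 10000
1s count = 1

odd parity (1 ones in 10000)


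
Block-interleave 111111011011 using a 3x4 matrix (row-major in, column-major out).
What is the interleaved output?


Matrix:
  1111
  1101
  1011
Read columns: 111110101111

111110101111


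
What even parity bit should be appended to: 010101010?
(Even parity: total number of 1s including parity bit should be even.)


Number of 1s in data: 4
Parity bit: 0

0


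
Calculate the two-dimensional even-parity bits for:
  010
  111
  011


Row parities: 110
Column parities: 110

Row P: 110, Col P: 110, Corner: 0


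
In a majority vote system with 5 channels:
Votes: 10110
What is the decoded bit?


Ones: 3 out of 5
Threshold: 3

1 (3/5 voted 1)


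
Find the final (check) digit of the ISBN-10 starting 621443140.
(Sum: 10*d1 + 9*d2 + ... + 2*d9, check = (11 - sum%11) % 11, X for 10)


Weighted sum: 169
169 mod 11 = 4

Check digit: 7


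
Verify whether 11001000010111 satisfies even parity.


Number of 1s: 7

No, parity error (7 ones)


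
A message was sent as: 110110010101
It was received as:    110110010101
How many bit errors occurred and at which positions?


XOR: 000000000000

0 errors (received matches sent)


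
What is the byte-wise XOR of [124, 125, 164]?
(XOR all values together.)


XOR chain: 124 ^ 125 ^ 164 = 165

165


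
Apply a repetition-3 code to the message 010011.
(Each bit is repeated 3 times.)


Each bit -> 3 copies

000111000000111111


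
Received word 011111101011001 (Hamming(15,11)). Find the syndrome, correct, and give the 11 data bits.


Syndrome = 0: no error detected

Data: 11111011001 (no errors)


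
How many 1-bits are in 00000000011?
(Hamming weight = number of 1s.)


Counting 1s in 00000000011

2


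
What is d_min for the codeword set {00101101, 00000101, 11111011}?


Comparing all pairs, minimum distance: 2
Can detect 1 errors, correct 0 errors

2


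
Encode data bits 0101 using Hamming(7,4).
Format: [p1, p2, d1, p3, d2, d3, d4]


Parity bits: p1=0, p2=1, p3=0

0100101


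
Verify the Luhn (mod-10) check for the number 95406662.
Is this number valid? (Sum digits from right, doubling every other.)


Luhn sum = 36
36 mod 10 = 6

Invalid (Luhn sum mod 10 = 6)


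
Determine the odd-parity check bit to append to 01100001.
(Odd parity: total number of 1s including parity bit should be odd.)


Number of 1s in data: 3
Parity bit: 0

0


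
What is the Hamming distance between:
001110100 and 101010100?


XOR: 100100000
Count of 1s: 2

2


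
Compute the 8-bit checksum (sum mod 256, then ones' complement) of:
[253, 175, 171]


Sum = 599 mod 256 = 87
Complement = 168

168


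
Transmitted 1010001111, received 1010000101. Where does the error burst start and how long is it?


XOR: 0000001010

Burst at position 6, length 3


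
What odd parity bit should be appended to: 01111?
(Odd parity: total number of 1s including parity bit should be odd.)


Number of 1s in data: 4
Parity bit: 1

1


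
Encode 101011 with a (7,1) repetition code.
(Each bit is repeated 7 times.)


Each bit -> 7 copies

111111100000001111111000000011111111111111


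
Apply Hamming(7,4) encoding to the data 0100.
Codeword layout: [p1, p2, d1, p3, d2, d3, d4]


Parity bits: p1=1, p2=0, p3=1

1001100


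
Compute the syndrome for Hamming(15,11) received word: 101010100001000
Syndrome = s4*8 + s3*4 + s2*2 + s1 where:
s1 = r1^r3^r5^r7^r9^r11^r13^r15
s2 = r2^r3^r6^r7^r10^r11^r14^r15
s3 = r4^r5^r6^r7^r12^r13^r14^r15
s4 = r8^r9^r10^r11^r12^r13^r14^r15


s1=0, s2=0, s3=1, s4=1

Syndrome = 12 (error at position 12)


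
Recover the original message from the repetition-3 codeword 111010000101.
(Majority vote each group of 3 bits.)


Groups: 111, 010, 000, 101
Majority votes: 1001

1001


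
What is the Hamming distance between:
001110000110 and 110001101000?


XOR: 111111101110
Count of 1s: 10

10


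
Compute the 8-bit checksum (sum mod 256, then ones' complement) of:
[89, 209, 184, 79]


Sum = 561 mod 256 = 49
Complement = 206

206


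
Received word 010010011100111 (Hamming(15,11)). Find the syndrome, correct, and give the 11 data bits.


Syndrome = 0: no error detected

Data: 01001100111 (no errors)


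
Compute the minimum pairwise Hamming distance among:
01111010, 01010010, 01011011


Comparing all pairs, minimum distance: 2
Can detect 1 errors, correct 0 errors

2


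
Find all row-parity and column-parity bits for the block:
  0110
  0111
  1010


Row parities: 010
Column parities: 1011

Row P: 010, Col P: 1011, Corner: 1


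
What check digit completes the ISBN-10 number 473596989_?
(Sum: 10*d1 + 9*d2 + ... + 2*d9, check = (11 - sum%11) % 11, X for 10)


Weighted sum: 324
324 mod 11 = 5

Check digit: 6


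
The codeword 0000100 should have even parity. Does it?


Number of 1s: 1

No, parity error (1 ones)


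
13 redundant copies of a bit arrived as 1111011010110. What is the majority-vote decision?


Ones: 9 out of 13
Threshold: 7

1 (9/13 voted 1)


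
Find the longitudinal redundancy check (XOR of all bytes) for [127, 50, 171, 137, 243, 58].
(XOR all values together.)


XOR chain: 127 ^ 50 ^ 171 ^ 137 ^ 243 ^ 58 = 166

166


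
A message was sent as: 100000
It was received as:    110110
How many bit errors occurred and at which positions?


XOR: 010110

3 error(s) at position(s): 1, 3, 4


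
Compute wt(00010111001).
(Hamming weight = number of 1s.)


Counting 1s in 00010111001

5


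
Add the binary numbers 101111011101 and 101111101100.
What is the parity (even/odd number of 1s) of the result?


101111011101 = 3037
101111101100 = 3052
Sum = 6089 = 1011111001001
1s count = 8

even parity (8 ones in 1011111001001)


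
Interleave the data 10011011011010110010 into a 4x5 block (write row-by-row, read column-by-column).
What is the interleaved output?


Matrix:
  10011
  01101
  10101
  10010
Read columns: 10110100011010011110

10110100011010011110


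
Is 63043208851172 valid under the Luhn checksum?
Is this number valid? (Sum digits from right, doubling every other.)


Luhn sum = 48
48 mod 10 = 8

Invalid (Luhn sum mod 10 = 8)


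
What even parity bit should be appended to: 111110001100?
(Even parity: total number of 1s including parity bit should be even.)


Number of 1s in data: 7
Parity bit: 1

1


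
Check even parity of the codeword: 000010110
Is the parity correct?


Number of 1s: 3

No, parity error (3 ones)


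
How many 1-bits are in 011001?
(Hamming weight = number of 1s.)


Counting 1s in 011001

3


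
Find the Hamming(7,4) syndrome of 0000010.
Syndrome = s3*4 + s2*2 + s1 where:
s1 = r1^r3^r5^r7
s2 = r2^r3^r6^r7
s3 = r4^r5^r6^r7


s1=0, s2=1, s3=1

Syndrome = 6 (error at position 6)


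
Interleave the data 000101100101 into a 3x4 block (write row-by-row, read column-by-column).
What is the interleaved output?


Matrix:
  0001
  0110
  0101
Read columns: 000011010101

000011010101


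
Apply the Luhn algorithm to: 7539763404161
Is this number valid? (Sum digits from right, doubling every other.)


Luhn sum = 54
54 mod 10 = 4

Invalid (Luhn sum mod 10 = 4)


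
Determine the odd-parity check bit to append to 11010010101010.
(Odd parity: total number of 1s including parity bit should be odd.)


Number of 1s in data: 7
Parity bit: 0

0


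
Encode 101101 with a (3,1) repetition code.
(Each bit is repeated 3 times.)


Each bit -> 3 copies

111000111111000111


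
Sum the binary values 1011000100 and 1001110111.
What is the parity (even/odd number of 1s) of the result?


1011000100 = 708
1001110111 = 631
Sum = 1339 = 10100111011
1s count = 7

odd parity (7 ones in 10100111011)


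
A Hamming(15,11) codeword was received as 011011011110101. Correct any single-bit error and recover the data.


Syndrome = 0: no error detected

Data: 11101110101 (no errors)


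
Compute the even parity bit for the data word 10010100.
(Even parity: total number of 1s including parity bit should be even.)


Number of 1s in data: 3
Parity bit: 1

1


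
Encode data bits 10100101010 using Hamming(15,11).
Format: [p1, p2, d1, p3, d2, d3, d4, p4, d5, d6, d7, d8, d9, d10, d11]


Parity bits: p1=1, p2=0, p3=1, p4=1

101101010101010


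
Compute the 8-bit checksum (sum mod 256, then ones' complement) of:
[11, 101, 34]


Sum = 146 mod 256 = 146
Complement = 109

109


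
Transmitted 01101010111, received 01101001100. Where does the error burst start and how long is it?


XOR: 00000011011

Burst at position 6, length 5


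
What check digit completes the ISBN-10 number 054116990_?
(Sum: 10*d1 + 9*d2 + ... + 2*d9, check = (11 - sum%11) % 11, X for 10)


Weighted sum: 183
183 mod 11 = 7

Check digit: 4


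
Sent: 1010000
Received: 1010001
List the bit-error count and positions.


XOR: 0000001

1 error(s) at position(s): 6


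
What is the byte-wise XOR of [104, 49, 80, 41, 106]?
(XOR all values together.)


XOR chain: 104 ^ 49 ^ 80 ^ 41 ^ 106 = 74

74


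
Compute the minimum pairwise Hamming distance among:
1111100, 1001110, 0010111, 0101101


Comparing all pairs, minimum distance: 3
Can detect 2 errors, correct 1 errors

3


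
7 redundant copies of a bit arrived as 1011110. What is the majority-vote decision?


Ones: 5 out of 7
Threshold: 4

1 (5/7 voted 1)


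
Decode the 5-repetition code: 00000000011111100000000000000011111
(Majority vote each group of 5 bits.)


Groups: 00000, 00001, 11111, 00000, 00000, 00000, 11111
Majority votes: 0010001

0010001


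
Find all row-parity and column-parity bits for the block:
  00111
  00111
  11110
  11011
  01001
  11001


Row parities: 110001
Column parities: 10101

Row P: 110001, Col P: 10101, Corner: 1


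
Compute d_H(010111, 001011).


XOR: 011100
Count of 1s: 3

3


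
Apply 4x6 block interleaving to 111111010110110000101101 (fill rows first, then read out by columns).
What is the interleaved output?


Matrix:
  111111
  010110
  110000
  101101
Read columns: 101111101001110111001001

101111101001110111001001


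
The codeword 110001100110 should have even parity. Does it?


Number of 1s: 6

Yes, parity is correct (6 ones)


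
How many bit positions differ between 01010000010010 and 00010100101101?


XOR: 01000100111111
Count of 1s: 8

8


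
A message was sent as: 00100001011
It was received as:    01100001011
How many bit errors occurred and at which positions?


XOR: 01000000000

1 error(s) at position(s): 1


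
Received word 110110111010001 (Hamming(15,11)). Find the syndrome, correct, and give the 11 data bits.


Syndrome = 0: no error detected

Data: 01011010001 (no errors)


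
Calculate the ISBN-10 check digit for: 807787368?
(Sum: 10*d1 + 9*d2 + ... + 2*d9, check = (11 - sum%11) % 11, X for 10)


Weighted sum: 314
314 mod 11 = 6

Check digit: 5


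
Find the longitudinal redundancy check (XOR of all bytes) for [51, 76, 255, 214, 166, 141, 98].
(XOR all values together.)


XOR chain: 51 ^ 76 ^ 255 ^ 214 ^ 166 ^ 141 ^ 98 = 31

31


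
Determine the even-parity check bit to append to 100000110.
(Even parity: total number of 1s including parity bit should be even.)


Number of 1s in data: 3
Parity bit: 1

1


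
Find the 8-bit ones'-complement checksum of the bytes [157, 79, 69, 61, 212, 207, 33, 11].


Sum = 829 mod 256 = 61
Complement = 194

194


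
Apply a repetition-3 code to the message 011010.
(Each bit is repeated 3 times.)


Each bit -> 3 copies

000111111000111000


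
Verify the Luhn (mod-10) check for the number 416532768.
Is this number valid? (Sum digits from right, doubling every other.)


Luhn sum = 38
38 mod 10 = 8

Invalid (Luhn sum mod 10 = 8)


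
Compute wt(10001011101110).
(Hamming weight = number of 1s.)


Counting 1s in 10001011101110

8


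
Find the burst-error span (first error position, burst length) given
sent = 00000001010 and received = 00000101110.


XOR: 00000100100

Burst at position 5, length 4


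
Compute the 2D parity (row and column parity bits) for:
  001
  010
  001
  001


Row parities: 1111
Column parities: 011

Row P: 1111, Col P: 011, Corner: 0


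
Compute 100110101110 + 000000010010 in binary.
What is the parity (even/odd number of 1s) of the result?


100110101110 = 2478
000000010010 = 18
Sum = 2496 = 100111000000
1s count = 4

even parity (4 ones in 100111000000)


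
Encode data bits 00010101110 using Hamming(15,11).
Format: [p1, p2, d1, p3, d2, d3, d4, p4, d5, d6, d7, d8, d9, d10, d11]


Parity bits: p1=0, p2=1, p3=0, p4=0

010000100101110


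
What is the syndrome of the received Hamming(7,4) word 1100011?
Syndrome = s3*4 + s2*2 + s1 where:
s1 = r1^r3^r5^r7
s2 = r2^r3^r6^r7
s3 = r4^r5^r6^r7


s1=0, s2=1, s3=0

Syndrome = 2 (error at position 2)


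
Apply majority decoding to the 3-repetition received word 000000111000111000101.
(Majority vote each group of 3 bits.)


Groups: 000, 000, 111, 000, 111, 000, 101
Majority votes: 0010101

0010101


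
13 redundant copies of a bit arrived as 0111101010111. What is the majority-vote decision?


Ones: 9 out of 13
Threshold: 7

1 (9/13 voted 1)


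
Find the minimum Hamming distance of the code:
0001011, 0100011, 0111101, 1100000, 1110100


Comparing all pairs, minimum distance: 2
Can detect 1 errors, correct 0 errors

2


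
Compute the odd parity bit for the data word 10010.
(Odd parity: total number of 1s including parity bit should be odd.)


Number of 1s in data: 2
Parity bit: 1

1


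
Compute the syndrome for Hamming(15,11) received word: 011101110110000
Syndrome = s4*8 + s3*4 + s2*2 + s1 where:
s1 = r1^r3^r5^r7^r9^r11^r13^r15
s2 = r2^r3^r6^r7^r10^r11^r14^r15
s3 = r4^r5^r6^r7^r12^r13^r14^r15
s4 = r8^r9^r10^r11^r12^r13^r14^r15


s1=1, s2=0, s3=1, s4=1

Syndrome = 13 (error at position 13)


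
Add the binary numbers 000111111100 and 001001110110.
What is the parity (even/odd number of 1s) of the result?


000111111100 = 508
001001110110 = 630
Sum = 1138 = 10001110010
1s count = 5

odd parity (5 ones in 10001110010)


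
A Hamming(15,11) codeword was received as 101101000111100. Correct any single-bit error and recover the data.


Syndrome = 0: no error detected

Data: 10100111100 (no errors)


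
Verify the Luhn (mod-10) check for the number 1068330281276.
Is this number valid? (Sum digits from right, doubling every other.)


Luhn sum = 50
50 mod 10 = 0

Valid (Luhn sum mod 10 = 0)


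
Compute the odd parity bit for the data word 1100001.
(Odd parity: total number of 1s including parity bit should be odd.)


Number of 1s in data: 3
Parity bit: 0

0


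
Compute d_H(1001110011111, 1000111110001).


XOR: 0001001101110
Count of 1s: 6

6


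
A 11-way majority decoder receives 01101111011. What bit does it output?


Ones: 8 out of 11
Threshold: 6

1 (8/11 voted 1)


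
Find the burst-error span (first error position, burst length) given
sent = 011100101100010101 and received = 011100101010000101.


XOR: 000000000110010000

Burst at position 9, length 5


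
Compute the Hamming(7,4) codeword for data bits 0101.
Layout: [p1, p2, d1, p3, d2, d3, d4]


Parity bits: p1=0, p2=1, p3=0

0100101


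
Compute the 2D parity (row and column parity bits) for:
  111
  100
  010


Row parities: 111
Column parities: 001

Row P: 111, Col P: 001, Corner: 1


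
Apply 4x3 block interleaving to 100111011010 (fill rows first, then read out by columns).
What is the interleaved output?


Matrix:
  100
  111
  011
  010
Read columns: 110001110110

110001110110


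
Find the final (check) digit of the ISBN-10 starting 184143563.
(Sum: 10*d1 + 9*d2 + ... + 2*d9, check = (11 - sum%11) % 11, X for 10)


Weighted sum: 204
204 mod 11 = 6

Check digit: 5


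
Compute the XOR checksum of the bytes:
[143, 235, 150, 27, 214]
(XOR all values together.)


XOR chain: 143 ^ 235 ^ 150 ^ 27 ^ 214 = 63

63


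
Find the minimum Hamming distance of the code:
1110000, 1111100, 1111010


Comparing all pairs, minimum distance: 2
Can detect 1 errors, correct 0 errors

2


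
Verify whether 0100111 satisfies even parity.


Number of 1s: 4

Yes, parity is correct (4 ones)


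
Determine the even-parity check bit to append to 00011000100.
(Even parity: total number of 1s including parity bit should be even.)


Number of 1s in data: 3
Parity bit: 1

1


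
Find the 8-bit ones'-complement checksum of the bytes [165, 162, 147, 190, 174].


Sum = 838 mod 256 = 70
Complement = 185

185


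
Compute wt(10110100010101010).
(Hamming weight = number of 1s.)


Counting 1s in 10110100010101010

8


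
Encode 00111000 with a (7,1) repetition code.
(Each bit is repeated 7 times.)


Each bit -> 7 copies

00000000000000111111111111111111111000000000000000000000


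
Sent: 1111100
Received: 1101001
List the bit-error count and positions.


XOR: 0010101

3 error(s) at position(s): 2, 4, 6


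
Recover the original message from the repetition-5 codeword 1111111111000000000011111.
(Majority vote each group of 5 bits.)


Groups: 11111, 11111, 00000, 00000, 11111
Majority votes: 11001

11001


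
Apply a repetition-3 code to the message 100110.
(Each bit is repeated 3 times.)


Each bit -> 3 copies

111000000111111000


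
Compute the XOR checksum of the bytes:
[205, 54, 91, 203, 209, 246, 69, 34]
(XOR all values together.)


XOR chain: 205 ^ 54 ^ 91 ^ 203 ^ 209 ^ 246 ^ 69 ^ 34 = 43

43


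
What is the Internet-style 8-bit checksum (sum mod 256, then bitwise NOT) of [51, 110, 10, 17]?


Sum = 188 mod 256 = 188
Complement = 67

67


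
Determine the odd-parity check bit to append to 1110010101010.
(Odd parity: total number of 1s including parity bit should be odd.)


Number of 1s in data: 7
Parity bit: 0

0


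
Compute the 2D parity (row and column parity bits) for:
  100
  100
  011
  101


Row parities: 1100
Column parities: 110

Row P: 1100, Col P: 110, Corner: 0


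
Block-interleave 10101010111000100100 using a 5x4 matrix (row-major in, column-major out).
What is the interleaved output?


Matrix:
  1010
  1010
  1110
  0010
  0100
Read columns: 11100001011111000000

11100001011111000000


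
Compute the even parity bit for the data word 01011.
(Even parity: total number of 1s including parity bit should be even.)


Number of 1s in data: 3
Parity bit: 1

1


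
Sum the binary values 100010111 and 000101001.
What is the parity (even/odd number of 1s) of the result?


100010111 = 279
000101001 = 41
Sum = 320 = 101000000
1s count = 2

even parity (2 ones in 101000000)


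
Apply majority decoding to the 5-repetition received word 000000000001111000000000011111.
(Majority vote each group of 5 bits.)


Groups: 00000, 00000, 01111, 00000, 00000, 11111
Majority votes: 001001

001001


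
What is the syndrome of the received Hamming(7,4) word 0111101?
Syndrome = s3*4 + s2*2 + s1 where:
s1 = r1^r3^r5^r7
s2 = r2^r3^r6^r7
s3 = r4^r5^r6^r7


s1=1, s2=1, s3=1

Syndrome = 7 (error at position 7)


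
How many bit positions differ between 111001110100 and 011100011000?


XOR: 100101101100
Count of 1s: 6

6


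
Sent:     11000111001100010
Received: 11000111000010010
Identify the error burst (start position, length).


XOR: 00000000001110000

Burst at position 10, length 3


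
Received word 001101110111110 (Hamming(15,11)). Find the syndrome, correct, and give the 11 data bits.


Syndrome = 0: no error detected

Data: 10110111110 (no errors)


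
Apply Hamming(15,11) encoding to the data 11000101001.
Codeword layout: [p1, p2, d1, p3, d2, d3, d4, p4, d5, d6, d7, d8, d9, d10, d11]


Parity bits: p1=1, p2=1, p3=1, p4=1

111110010101001


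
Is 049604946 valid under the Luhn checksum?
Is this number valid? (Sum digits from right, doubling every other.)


Luhn sum = 51
51 mod 10 = 1

Invalid (Luhn sum mod 10 = 1)


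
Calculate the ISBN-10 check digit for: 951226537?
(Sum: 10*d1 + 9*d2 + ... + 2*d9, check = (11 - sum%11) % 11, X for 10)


Weighted sum: 242
242 mod 11 = 0

Check digit: 0


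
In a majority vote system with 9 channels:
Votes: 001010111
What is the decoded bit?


Ones: 5 out of 9
Threshold: 5

1 (5/9 voted 1)


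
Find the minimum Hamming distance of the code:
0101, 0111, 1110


Comparing all pairs, minimum distance: 1
Can detect 0 errors, correct 0 errors

1


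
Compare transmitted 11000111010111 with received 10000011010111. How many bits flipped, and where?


XOR: 01000100000000

2 error(s) at position(s): 1, 5


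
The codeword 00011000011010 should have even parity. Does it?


Number of 1s: 5

No, parity error (5 ones)


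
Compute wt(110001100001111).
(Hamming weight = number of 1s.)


Counting 1s in 110001100001111

8


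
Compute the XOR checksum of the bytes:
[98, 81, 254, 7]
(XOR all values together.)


XOR chain: 98 ^ 81 ^ 254 ^ 7 = 202

202


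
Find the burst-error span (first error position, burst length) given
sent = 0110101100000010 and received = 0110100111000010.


XOR: 0000001011000000

Burst at position 6, length 4


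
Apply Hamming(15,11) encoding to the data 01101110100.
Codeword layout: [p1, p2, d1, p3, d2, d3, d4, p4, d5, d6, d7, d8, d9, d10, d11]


Parity bits: p1=0, p2=1, p3=1, p4=0

010111001110100


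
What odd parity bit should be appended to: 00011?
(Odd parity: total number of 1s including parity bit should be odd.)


Number of 1s in data: 2
Parity bit: 1

1


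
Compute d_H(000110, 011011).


XOR: 011101
Count of 1s: 4

4


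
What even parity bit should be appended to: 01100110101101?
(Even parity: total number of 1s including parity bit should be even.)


Number of 1s in data: 8
Parity bit: 0

0


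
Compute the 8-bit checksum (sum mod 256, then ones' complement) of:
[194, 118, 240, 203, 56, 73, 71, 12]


Sum = 967 mod 256 = 199
Complement = 56

56


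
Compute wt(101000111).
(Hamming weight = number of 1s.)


Counting 1s in 101000111

5


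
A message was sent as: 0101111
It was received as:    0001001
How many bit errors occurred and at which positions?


XOR: 0100110

3 error(s) at position(s): 1, 4, 5


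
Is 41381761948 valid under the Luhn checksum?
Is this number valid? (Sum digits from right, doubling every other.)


Luhn sum = 55
55 mod 10 = 5

Invalid (Luhn sum mod 10 = 5)


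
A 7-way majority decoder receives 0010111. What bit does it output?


Ones: 4 out of 7
Threshold: 4

1 (4/7 voted 1)


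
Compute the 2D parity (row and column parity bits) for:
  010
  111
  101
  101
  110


Row parities: 11000
Column parities: 011

Row P: 11000, Col P: 011, Corner: 0


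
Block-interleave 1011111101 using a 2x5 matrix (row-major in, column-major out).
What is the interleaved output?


Matrix:
  10111
  11101
Read columns: 1101111011

1101111011


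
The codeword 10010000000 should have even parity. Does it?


Number of 1s: 2

Yes, parity is correct (2 ones)


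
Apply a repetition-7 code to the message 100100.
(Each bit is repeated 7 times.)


Each bit -> 7 copies

111111100000000000000111111100000000000000


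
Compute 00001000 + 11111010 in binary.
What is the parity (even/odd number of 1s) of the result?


00001000 = 8
11111010 = 250
Sum = 258 = 100000010
1s count = 2

even parity (2 ones in 100000010)


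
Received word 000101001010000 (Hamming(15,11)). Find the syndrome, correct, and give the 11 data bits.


Syndrome = 0: no error detected

Data: 00101010000 (no errors)


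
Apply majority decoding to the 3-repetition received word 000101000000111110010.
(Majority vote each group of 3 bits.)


Groups: 000, 101, 000, 000, 111, 110, 010
Majority votes: 0100110

0100110


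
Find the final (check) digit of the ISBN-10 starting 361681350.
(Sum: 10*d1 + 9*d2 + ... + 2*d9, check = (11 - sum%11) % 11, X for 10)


Weighted sum: 214
214 mod 11 = 5

Check digit: 6


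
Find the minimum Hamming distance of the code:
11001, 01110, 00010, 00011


Comparing all pairs, minimum distance: 1
Can detect 0 errors, correct 0 errors

1


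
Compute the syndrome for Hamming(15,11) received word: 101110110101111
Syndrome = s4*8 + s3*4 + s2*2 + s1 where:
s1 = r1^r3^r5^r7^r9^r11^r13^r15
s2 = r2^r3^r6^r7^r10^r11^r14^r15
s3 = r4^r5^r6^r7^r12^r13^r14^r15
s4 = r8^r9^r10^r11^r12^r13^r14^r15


s1=0, s2=1, s3=1, s4=0

Syndrome = 6 (error at position 6)


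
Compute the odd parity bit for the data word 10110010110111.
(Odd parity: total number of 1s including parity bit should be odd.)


Number of 1s in data: 9
Parity bit: 0

0


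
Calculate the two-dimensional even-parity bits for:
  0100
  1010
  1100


Row parities: 100
Column parities: 0010

Row P: 100, Col P: 0010, Corner: 1


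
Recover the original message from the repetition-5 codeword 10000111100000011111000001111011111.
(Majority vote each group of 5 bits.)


Groups: 10000, 11110, 00000, 11111, 00000, 11110, 11111
Majority votes: 0101011

0101011


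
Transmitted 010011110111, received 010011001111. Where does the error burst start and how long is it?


XOR: 000000111000

Burst at position 6, length 3


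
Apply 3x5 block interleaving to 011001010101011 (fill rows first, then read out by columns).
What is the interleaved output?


Matrix:
  01100
  10101
  01011
Read columns: 010101110001011

010101110001011


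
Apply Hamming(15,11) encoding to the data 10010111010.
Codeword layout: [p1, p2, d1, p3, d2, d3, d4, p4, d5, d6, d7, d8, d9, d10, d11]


Parity bits: p1=1, p2=1, p3=1, p4=0

111100100111010


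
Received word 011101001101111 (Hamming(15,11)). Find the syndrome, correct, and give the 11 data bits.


Syndrome = 0: no error detected

Data: 10101101111 (no errors)


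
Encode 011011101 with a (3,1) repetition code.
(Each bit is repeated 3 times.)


Each bit -> 3 copies

000111111000111111111000111


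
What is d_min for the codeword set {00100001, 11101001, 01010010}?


Comparing all pairs, minimum distance: 3
Can detect 2 errors, correct 1 errors

3


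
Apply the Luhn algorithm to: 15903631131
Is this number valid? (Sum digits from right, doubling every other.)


Luhn sum = 30
30 mod 10 = 0

Valid (Luhn sum mod 10 = 0)


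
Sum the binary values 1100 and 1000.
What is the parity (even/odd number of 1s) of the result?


1100 = 12
1000 = 8
Sum = 20 = 10100
1s count = 2

even parity (2 ones in 10100)


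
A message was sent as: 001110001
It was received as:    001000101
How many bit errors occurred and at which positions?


XOR: 000110100

3 error(s) at position(s): 3, 4, 6


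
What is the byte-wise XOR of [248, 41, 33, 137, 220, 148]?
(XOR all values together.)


XOR chain: 248 ^ 41 ^ 33 ^ 137 ^ 220 ^ 148 = 49

49
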